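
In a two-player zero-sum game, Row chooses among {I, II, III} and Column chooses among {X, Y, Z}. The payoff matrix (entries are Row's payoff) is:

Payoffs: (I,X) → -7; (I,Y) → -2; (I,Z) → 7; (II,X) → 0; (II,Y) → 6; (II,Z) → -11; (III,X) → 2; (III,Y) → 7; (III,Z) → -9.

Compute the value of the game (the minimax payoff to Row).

Row minima: I → -7, II → -11, III → -9; maximin = -7.
Column maxima: X → 2, Y → 7, Z → 7; minimax = 2.
-7 ≠ 2, so there is no saddle point; optimal play is mixed.
II is strictly dominated by III, so Row never plays it.
Y is strictly dominated by X (it gives Row strictly more in every row), so Column never plays it.
On the remaining 2×2 (I, III vs X, Z):
Let Row play I with probability p. Expected payoff against X: (-7)p + 2(1−p) = −9p + 2; against Z: 7p + (-9)(1−p) = 16p − 9.
Setting these equal: −9p + 2 = 16p − 9 ⇒ −25p = -11 ⇒ p = 11/25, and the value is (-9)·(11/25) + 2 = -49/25.
For Column: with q = P(X), equating I's and III's payoffs gives −14q + 7 = 11q − 9 ⇒ q = 16/25.

-49/25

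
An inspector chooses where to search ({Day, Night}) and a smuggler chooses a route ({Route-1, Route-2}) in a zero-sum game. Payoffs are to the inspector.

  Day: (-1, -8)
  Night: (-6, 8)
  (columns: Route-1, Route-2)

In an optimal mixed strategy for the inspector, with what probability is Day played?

Row minima: Day → -8, Night → -6; maximin = -6.
Column maxima: Route-1 → -1, Route-2 → 8; minimax = -1.
-6 ≠ -1, so there is no saddle point; optimal play is mixed.
Let the inspector play Day with probability p. Expected payoff against Route-1: (-1)p + (-6)(1−p) = 5p − 6; against Route-2: (-8)p + 8(1−p) = −16p + 8.
Setting these equal: 5p − 6 = −16p + 8 ⇒ 21p = 14 ⇒ p = 2/3, and the value is (5)·(2/3) − 6 = -8/3.
For the smuggler: with q = P(Route-1), equating Day's and Night's payoffs gives 7q − 8 = −14q + 8 ⇒ q = 16/21.

2/3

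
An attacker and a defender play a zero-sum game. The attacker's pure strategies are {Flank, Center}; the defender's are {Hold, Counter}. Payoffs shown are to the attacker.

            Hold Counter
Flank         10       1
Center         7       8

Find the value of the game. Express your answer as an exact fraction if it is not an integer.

73/10

Row minima: Flank → 1, Center → 7; maximin = 7.
Column maxima: Hold → 10, Counter → 8; minimax = 8.
7 ≠ 8, so there is no saddle point; optimal play is mixed.
Let the attacker play Flank with probability p. Expected payoff against Hold: 10p + 7(1−p) = 3p + 7; against Counter: 1p + 8(1−p) = −7p + 8.
Setting these equal: 3p + 7 = −7p + 8 ⇒ 10p = 1 ⇒ p = 1/10, and the value is (3)·(1/10) + 7 = 73/10.
For the defender: with q = P(Hold), equating Flank's and Center's payoffs gives 9q + 1 = −q + 8 ⇒ q = 7/10.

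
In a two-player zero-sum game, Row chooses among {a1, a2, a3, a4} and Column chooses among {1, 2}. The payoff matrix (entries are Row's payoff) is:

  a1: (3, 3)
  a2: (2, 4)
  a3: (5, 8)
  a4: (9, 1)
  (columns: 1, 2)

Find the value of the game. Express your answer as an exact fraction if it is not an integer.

67/11

Row minima: a1 → 3, a2 → 2, a3 → 5, a4 → 1; maximin = 5.
Column maxima: 1 → 9, 2 → 8; minimax = 8.
5 ≠ 8, so there is no saddle point; optimal play is mixed.
a1 is strictly dominated by a3, so Row never plays it.
a2 is strictly dominated by a3, so Row never plays it.
On the remaining 2×2 (a3, a4 vs 1, 2):
Let Row play a3 with probability p. Expected payoff against 1: 5p + 9(1−p) = −4p + 9; against 2: 8p + 1(1−p) = 7p + 1.
Setting these equal: −4p + 9 = 7p + 1 ⇒ −11p = -8 ⇒ p = 8/11, and the value is (-4)·(8/11) + 9 = 67/11.
For Column: with q = P(1), equating a3's and a4's payoffs gives −3q + 8 = 8q + 1 ⇒ q = 7/11.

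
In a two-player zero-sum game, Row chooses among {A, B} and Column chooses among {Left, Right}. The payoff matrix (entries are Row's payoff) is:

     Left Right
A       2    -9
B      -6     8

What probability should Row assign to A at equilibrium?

14/25

Row minima: A → -9, B → -6; maximin = -6.
Column maxima: Left → 2, Right → 8; minimax = 2.
-6 ≠ 2, so there is no saddle point; optimal play is mixed.
Let Row play A with probability p. Expected payoff against Left: 2p + (-6)(1−p) = 8p − 6; against Right: (-9)p + 8(1−p) = −17p + 8.
Setting these equal: 8p − 6 = −17p + 8 ⇒ 25p = 14 ⇒ p = 14/25, and the value is (8)·(14/25) − 6 = -38/25.
For Column: with q = P(Left), equating A's and B's payoffs gives 11q − 9 = −14q + 8 ⇒ q = 17/25.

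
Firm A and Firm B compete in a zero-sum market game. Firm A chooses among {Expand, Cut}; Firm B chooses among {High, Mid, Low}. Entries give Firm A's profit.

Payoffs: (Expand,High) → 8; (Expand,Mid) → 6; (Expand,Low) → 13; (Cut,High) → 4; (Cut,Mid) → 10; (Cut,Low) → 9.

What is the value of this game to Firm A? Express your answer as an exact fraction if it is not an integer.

Row minima: Expand → 6, Cut → 4; maximin = 6.
Column maxima: High → 8, Mid → 10, Low → 13; minimax = 8.
6 ≠ 8, so there is no saddle point; optimal play is mixed.
Low is strictly dominated by High (it gives Firm A strictly more in every row), so Firm B never plays it.
On the remaining 2×2 (Expand, Cut vs High, Mid):
Let Firm A play Expand with probability p. Expected payoff against High: 8p + 4(1−p) = 4p + 4; against Mid: 6p + 10(1−p) = −4p + 10.
Setting these equal: 4p + 4 = −4p + 10 ⇒ 8p = 6 ⇒ p = 3/4, and the value is (4)·(3/4) + 4 = 7.
For Firm B: with q = P(High), equating Expand's and Cut's payoffs gives 2q + 6 = −6q + 10 ⇒ q = 1/2.

7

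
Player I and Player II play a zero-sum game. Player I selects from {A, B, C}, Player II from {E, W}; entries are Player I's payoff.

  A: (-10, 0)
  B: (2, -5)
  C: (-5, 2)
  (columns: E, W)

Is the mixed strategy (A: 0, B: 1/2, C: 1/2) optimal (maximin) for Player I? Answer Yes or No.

Yes

Against E this mix gives (1/2)·2 + (1/2)·(-5) = -3/2.
Against W this mix gives (1/2)·(-5) + (1/2)·2 = -3/2.
All of Player II's active replies (E, W) yield -3/2, and no column does worse for Player I. The mix makes Player II indifferent and guarantees -3/2, so it is optimal.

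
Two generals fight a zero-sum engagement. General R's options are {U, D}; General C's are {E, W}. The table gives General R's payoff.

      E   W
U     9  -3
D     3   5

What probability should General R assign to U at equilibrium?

Row minima: U → -3, D → 3; maximin = 3.
Column maxima: E → 9, W → 5; minimax = 5.
3 ≠ 5, so there is no saddle point; optimal play is mixed.
Let General R play U with probability p. Expected payoff against E: 9p + 3(1−p) = 6p + 3; against W: (-3)p + 5(1−p) = −8p + 5.
Setting these equal: 6p + 3 = −8p + 5 ⇒ 14p = 2 ⇒ p = 1/7, and the value is (6)·(1/7) + 3 = 27/7.
For General C: with q = P(E), equating U's and D's payoffs gives 12q − 3 = −2q + 5 ⇒ q = 4/7.

1/7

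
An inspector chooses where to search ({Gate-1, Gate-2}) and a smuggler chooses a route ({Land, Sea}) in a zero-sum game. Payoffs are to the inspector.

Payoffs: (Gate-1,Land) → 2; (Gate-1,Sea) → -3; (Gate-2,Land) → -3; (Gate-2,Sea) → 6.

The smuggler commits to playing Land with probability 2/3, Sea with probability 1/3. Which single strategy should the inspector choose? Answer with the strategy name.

Expected payoff of Gate-1: (2/3)·2 + (1/3)·(-3) = 1/3.
Expected payoff of Gate-2: (2/3)·(-3) + (1/3)·6 = 0.
The largest is 1/3, so the inspector's best response is Gate-1.

Gate-1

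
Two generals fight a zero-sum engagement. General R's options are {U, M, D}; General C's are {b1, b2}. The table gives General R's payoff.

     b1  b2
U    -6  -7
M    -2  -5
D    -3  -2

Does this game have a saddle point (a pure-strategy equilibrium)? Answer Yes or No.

Row minima: U → -7, M → -5, D → -3; maximin = -3.
Column maxima: b1 → -2, b2 → -2; minimax = -2.
-3 ≠ -2, so no pure-strategy equilibrium exists.

No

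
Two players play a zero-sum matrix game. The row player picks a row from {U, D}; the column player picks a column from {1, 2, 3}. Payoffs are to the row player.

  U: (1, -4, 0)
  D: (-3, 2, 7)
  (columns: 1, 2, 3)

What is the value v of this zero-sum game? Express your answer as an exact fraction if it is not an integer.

-1

Row minima: U → -4, D → -3; maximin = -3.
Column maxima: 1 → 1, 2 → 2, 3 → 7; minimax = 1.
-3 ≠ 1, so there is no saddle point; optimal play is mixed.
3 is strictly dominated by 2 (it gives the row player strictly more in every row), so the column player never plays it.
On the remaining 2×2 (U, D vs 1, 2):
Let the row player play U with probability p. Expected payoff against 1: 1p + (-3)(1−p) = 4p − 3; against 2: (-4)p + 2(1−p) = −6p + 2.
Setting these equal: 4p − 3 = −6p + 2 ⇒ 10p = 5 ⇒ p = 1/2, and the value is (4)·(1/2) − 3 = -1.
For the column player: with q = P(1), equating U's and D's payoffs gives 5q − 4 = −5q + 2 ⇒ q = 3/5.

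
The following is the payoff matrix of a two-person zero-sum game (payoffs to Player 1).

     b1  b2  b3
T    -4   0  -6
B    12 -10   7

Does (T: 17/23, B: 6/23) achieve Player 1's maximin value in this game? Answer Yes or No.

Yes

Against b1 this mix gives (17/23)·(-4) + (6/23)·12 = 4/23.
Against b2 this mix gives (17/23)·0 + (6/23)·(-10) = -60/23.
Against b3 this mix gives (17/23)·(-6) + (6/23)·7 = -60/23.
All of Player 2's active replies (b2, b3) yield -60/23, and no column does worse for Player 1. The mix makes Player 2 indifferent and guarantees -60/23, so it is optimal.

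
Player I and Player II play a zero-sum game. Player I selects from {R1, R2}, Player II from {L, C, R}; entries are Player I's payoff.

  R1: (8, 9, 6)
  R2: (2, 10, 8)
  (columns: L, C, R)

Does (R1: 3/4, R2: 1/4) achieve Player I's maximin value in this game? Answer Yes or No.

Against L this mix gives (3/4)·8 + (1/4)·2 = 13/2.
Against C this mix gives (3/4)·9 + (1/4)·10 = 37/4.
Against R this mix gives (3/4)·6 + (1/4)·8 = 13/2.
All of Player II's active replies (L, R) yield 13/2, and no column does worse for Player I. The mix makes Player II indifferent and guarantees 13/2, so it is optimal.

Yes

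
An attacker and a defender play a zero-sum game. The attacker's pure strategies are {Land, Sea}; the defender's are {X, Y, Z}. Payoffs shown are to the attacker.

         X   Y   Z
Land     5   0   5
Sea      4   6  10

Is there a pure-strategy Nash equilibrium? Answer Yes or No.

Row minima: Land → 0, Sea → 4; maximin = 4.
Column maxima: X → 5, Y → 6, Z → 10; minimax = 5.
4 ≠ 5, so no pure-strategy equilibrium exists.

No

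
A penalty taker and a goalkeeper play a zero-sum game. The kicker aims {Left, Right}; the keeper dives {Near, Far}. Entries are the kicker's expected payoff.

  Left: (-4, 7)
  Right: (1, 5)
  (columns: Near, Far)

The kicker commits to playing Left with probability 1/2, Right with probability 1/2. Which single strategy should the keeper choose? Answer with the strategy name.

If the keeper plays Near, the kicker's expected payoff is (1/2)·(-4) + (1/2)·1 = -3/2.
If the keeper plays Far, the kicker's expected payoff is (1/2)·7 + (1/2)·5 = 6.
The keeper minimizes the kicker's payoff; the smallest is -3/2, so the best response is Near.

Near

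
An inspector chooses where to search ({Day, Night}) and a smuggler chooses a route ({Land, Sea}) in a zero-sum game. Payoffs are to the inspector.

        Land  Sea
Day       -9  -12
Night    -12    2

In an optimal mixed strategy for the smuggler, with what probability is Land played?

Row minima: Day → -12, Night → -12; maximin = -12.
Column maxima: Land → -9, Sea → 2; minimax = -9.
-12 ≠ -9, so there is no saddle point; optimal play is mixed.
Let the inspector play Day with probability p. Expected payoff against Land: (-9)p + (-12)(1−p) = 3p − 12; against Sea: (-12)p + 2(1−p) = −14p + 2.
Setting these equal: 3p − 12 = −14p + 2 ⇒ 17p = 14 ⇒ p = 14/17, and the value is (3)·(14/17) − 12 = -162/17.
For the smuggler: with q = P(Land), equating Day's and Night's payoffs gives 3q − 12 = −14q + 2 ⇒ q = 14/17.

14/17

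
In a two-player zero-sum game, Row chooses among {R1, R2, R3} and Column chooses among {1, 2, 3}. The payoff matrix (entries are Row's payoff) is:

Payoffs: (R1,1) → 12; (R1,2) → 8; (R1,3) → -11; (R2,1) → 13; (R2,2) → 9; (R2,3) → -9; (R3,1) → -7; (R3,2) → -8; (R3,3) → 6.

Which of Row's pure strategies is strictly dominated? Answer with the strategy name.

R1

R2 gives a strictly higher payoff than R1 against every column: 13 > 12, 9 > 8, -9 > -11.
So R1 is strictly dominated and Row never plays it.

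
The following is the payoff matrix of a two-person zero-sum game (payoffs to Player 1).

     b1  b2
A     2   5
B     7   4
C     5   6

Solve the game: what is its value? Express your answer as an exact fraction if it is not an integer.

11/2

Row minima: A → 2, B → 4, C → 5; maximin = 5.
Column maxima: b1 → 7, b2 → 6; minimax = 6.
5 ≠ 6, so there is no saddle point; optimal play is mixed.
A is strictly dominated by C, so Player 1 never plays it.
On the remaining 2×2 (B, C vs b1, b2):
Let Player 1 play B with probability p. Expected payoff against b1: 7p + 5(1−p) = 2p + 5; against b2: 4p + 6(1−p) = −2p + 6.
Setting these equal: 2p + 5 = −2p + 6 ⇒ 4p = 1 ⇒ p = 1/4, and the value is (2)·(1/4) + 5 = 11/2.
For Player 2: with q = P(b1), equating B's and C's payoffs gives 3q + 4 = −q + 6 ⇒ q = 1/2.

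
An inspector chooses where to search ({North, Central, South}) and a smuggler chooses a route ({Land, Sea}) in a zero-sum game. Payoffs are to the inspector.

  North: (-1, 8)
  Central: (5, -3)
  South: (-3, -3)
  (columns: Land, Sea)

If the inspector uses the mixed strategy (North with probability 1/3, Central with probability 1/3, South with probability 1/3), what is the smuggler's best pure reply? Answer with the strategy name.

If the smuggler plays Land, the inspector's expected payoff is (1/3)·(-1) + (1/3)·5 + (1/3)·(-3) = 1/3.
If the smuggler plays Sea, the inspector's expected payoff is (1/3)·8 + (1/3)·(-3) + (1/3)·(-3) = 2/3.
The smuggler minimizes the inspector's payoff; the smallest is 1/3, so the best response is Land.

Land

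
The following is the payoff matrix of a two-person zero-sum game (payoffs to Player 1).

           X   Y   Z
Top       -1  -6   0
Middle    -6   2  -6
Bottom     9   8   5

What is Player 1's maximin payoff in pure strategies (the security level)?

Row minima: Top → -6, Middle → -6, Bottom → 5.
The best of these is 5.

5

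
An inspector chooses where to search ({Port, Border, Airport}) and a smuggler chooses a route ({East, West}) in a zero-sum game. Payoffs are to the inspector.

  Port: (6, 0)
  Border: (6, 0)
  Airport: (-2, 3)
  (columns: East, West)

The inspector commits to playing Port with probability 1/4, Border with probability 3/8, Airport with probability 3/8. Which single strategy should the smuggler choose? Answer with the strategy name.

West

If the smuggler plays East, the inspector's expected payoff is (1/4)·6 + (3/8)·6 + (3/8)·(-2) = 3.
If the smuggler plays West, the inspector's expected payoff is (1/4)·0 + (3/8)·0 + (3/8)·3 = 9/8.
The smuggler minimizes the inspector's payoff; the smallest is 9/8, so the best response is West.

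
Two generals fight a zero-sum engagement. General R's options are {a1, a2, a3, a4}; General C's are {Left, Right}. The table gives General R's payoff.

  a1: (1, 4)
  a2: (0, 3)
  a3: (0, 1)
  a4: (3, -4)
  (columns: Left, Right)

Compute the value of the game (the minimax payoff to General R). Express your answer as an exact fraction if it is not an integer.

8/5

Row minima: a1 → 1, a2 → 0, a3 → 0, a4 → -4; maximin = 1.
Column maxima: Left → 3, Right → 4; minimax = 3.
1 ≠ 3, so there is no saddle point; optimal play is mixed.
a2 is strictly dominated by a1, so General R never plays it.
a3 is strictly dominated by a1, so General R never plays it.
On the remaining 2×2 (a1, a4 vs Left, Right):
Let General R play a1 with probability p. Expected payoff against Left: 1p + 3(1−p) = −2p + 3; against Right: 4p + (-4)(1−p) = 8p − 4.
Setting these equal: −2p + 3 = 8p − 4 ⇒ −10p = -7 ⇒ p = 7/10, and the value is (-2)·(7/10) + 3 = 8/5.
For General C: with q = P(Left), equating a1's and a4's payoffs gives −3q + 4 = 7q − 4 ⇒ q = 4/5.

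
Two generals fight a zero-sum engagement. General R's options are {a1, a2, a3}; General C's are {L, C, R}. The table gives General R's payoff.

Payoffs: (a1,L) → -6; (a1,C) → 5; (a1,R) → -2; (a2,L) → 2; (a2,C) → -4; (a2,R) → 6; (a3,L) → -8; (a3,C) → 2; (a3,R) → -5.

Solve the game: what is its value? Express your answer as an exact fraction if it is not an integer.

Row minima: a1 → -6, a2 → -4, a3 → -8; maximin = -4.
Column maxima: L → 2, C → 5, R → 6; minimax = 2.
-4 ≠ 2, so there is no saddle point; optimal play is mixed.
a3 is strictly dominated by a1, so General R never plays it.
R is strictly dominated by L (it gives General R strictly more in every row), so General C never plays it.
On the remaining 2×2 (a1, a2 vs L, C):
Let General R play a1 with probability p. Expected payoff against L: (-6)p + 2(1−p) = −8p + 2; against C: 5p + (-4)(1−p) = 9p − 4.
Setting these equal: −8p + 2 = 9p − 4 ⇒ −17p = -6 ⇒ p = 6/17, and the value is (-8)·(6/17) + 2 = -14/17.
For General C: with q = P(L), equating a1's and a2's payoffs gives −11q + 5 = 6q − 4 ⇒ q = 9/17.

-14/17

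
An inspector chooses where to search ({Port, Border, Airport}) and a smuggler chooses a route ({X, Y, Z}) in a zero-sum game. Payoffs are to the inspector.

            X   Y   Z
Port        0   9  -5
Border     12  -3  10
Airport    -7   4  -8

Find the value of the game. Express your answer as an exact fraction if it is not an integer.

25/9

Row minima: Port → -5, Border → -3, Airport → -8; maximin = -3.
Column maxima: X → 12, Y → 9, Z → 10; minimax = 9.
-3 ≠ 9, so there is no saddle point; optimal play is mixed.
Airport is strictly dominated by Port, so the inspector never plays it.
X is strictly dominated by Z (it gives the inspector strictly more in every row), so the smuggler never plays it.
On the remaining 2×2 (Port, Border vs Y, Z):
Let the inspector play Port with probability p. Expected payoff against Y: 9p + (-3)(1−p) = 12p − 3; against Z: (-5)p + 10(1−p) = −15p + 10.
Setting these equal: 12p − 3 = −15p + 10 ⇒ 27p = 13 ⇒ p = 13/27, and the value is (12)·(13/27) − 3 = 25/9.
For the smuggler: with q = P(Y), equating Port's and Border's payoffs gives 14q − 5 = −13q + 10 ⇒ q = 5/9.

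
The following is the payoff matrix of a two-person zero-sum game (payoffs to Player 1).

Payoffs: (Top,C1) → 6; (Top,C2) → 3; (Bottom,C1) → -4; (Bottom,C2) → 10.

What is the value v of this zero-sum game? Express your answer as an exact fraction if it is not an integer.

72/17

Row minima: Top → 3, Bottom → -4; maximin = 3.
Column maxima: C1 → 6, C2 → 10; minimax = 6.
3 ≠ 6, so there is no saddle point; optimal play is mixed.
Let Player 1 play Top with probability p. Expected payoff against C1: 6p + (-4)(1−p) = 10p − 4; against C2: 3p + 10(1−p) = −7p + 10.
Setting these equal: 10p − 4 = −7p + 10 ⇒ 17p = 14 ⇒ p = 14/17, and the value is (10)·(14/17) − 4 = 72/17.
For Player 2: with q = P(C1), equating Top's and Bottom's payoffs gives 3q + 3 = −14q + 10 ⇒ q = 7/17.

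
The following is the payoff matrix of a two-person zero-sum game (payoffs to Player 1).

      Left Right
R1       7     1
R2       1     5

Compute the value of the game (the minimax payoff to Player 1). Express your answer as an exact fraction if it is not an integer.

17/5

Row minima: R1 → 1, R2 → 1; maximin = 1.
Column maxima: Left → 7, Right → 5; minimax = 5.
1 ≠ 5, so there is no saddle point; optimal play is mixed.
Let Player 1 play R1 with probability p. Expected payoff against Left: 7p + 1(1−p) = 6p + 1; against Right: 1p + 5(1−p) = −4p + 5.
Setting these equal: 6p + 1 = −4p + 5 ⇒ 10p = 4 ⇒ p = 2/5, and the value is (6)·(2/5) + 1 = 17/5.
For Player 2: with q = P(Left), equating R1's and R2's payoffs gives 6q + 1 = −4q + 5 ⇒ q = 2/5.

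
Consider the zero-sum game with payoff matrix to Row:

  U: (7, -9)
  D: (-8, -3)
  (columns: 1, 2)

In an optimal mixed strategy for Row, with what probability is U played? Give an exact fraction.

5/21

Row minima: U → -9, D → -8; maximin = -8.
Column maxima: 1 → 7, 2 → -3; minimax = -3.
-8 ≠ -3, so there is no saddle point; optimal play is mixed.
Let Row play U with probability p. Expected payoff against 1: 7p + (-8)(1−p) = 15p − 8; against 2: (-9)p + (-3)(1−p) = −6p − 3.
Setting these equal: 15p − 8 = −6p − 3 ⇒ 21p = 5 ⇒ p = 5/21, and the value is (15)·(5/21) − 8 = -31/7.
For Column: with q = P(1), equating U's and D's payoffs gives 16q − 9 = −5q − 3 ⇒ q = 2/7.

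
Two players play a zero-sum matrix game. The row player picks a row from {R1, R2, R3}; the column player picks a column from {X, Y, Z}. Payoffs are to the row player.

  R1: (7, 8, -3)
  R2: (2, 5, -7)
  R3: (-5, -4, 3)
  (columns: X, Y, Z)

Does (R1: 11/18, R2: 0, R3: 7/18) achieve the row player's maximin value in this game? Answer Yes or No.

Against X this mix gives (11/18)·7 + (7/18)·(-5) = 7/3.
Against Y this mix gives (11/18)·8 + (7/18)·(-4) = 10/3.
Against Z this mix gives (11/18)·(-3) + (7/18)·3 = -2/3.
The column player will play Z, holding the row player to -2/3. Shifting weight toward the row that does better against Z would raise this floor (the equalizing mix achieves 1/3 against both Z and X), so the proposed strategy is not optimal.

No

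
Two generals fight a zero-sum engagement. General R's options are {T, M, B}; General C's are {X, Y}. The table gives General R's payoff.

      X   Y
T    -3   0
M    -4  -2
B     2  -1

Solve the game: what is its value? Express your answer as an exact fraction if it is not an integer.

-1/2

Row minima: T → -3, M → -4, B → -1; maximin = -1.
Column maxima: X → 2, Y → 0; minimax = 0.
-1 ≠ 0, so there is no saddle point; optimal play is mixed.
M is strictly dominated by T, so General R never plays it.
On the remaining 2×2 (T, B vs X, Y):
Let General R play T with probability p. Expected payoff against X: (-3)p + 2(1−p) = −5p + 2; against Y: 0p + (-1)(1−p) = p − 1.
Setting these equal: −5p + 2 = p − 1 ⇒ −6p = -3 ⇒ p = 1/2, and the value is (-5)·(1/2) + 2 = -1/2.
For General C: with q = P(X), equating T's and B's payoffs gives −3q = 3q − 1 ⇒ q = 1/6.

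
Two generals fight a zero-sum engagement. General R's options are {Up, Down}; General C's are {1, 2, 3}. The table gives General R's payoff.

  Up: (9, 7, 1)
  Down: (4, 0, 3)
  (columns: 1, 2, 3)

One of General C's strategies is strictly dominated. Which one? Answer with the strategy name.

2 holds General R's payoff strictly below 1 in every row: 7 < 9, 0 < 4.
So 1 is strictly dominated for General C.

1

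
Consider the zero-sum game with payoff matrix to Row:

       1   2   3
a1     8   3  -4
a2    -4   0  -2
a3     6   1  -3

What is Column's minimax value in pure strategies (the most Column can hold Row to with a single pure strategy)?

Column maxima: 1 → 8, 2 → 3, 3 → -2.
The smallest of these is -2.

-2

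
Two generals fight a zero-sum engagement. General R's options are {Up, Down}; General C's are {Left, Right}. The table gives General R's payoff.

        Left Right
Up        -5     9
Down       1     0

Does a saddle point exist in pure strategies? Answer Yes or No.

Row minima: Up → -5, Down → 0; maximin = 0.
Column maxima: Left → 1, Right → 9; minimax = 1.
0 ≠ 1, so no pure-strategy equilibrium exists.

No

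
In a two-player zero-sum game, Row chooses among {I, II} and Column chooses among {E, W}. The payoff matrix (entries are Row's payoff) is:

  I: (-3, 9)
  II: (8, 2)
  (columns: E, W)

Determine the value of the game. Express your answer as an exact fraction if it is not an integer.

13/3

Row minima: I → -3, II → 2; maximin = 2.
Column maxima: E → 8, W → 9; minimax = 8.
2 ≠ 8, so there is no saddle point; optimal play is mixed.
Let Row play I with probability p. Expected payoff against E: (-3)p + 8(1−p) = −11p + 8; against W: 9p + 2(1−p) = 7p + 2.
Setting these equal: −11p + 8 = 7p + 2 ⇒ −18p = -6 ⇒ p = 1/3, and the value is (-11)·(1/3) + 8 = 13/3.
For Column: with q = P(E), equating I's and II's payoffs gives −12q + 9 = 6q + 2 ⇒ q = 7/18.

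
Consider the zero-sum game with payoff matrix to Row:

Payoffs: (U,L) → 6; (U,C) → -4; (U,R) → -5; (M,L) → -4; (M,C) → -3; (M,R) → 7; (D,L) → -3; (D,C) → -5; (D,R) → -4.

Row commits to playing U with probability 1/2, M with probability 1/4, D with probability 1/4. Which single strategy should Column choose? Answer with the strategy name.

If Column plays L, Row's expected payoff is (1/2)·6 + (1/4)·(-4) + (1/4)·(-3) = 5/4.
If Column plays C, Row's expected payoff is (1/2)·(-4) + (1/4)·(-3) + (1/4)·(-5) = -4.
If Column plays R, Row's expected payoff is (1/2)·(-5) + (1/4)·7 + (1/4)·(-4) = -7/4.
Column minimizes Row's payoff; the smallest is -4, so the best response is C.

C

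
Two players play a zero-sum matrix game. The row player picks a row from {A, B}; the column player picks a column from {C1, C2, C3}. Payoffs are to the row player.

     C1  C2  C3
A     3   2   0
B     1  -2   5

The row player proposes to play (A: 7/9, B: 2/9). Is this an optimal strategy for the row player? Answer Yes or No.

Against C1 this mix gives (7/9)·3 + (2/9)·1 = 23/9.
Against C2 this mix gives (7/9)·2 + (2/9)·(-2) = 10/9.
Against C3 this mix gives (7/9)·0 + (2/9)·5 = 10/9.
All of the column player's active replies (C2, C3) yield 10/9, and no column does worse for the row player. The mix makes the column player indifferent and guarantees 10/9, so it is optimal.

Yes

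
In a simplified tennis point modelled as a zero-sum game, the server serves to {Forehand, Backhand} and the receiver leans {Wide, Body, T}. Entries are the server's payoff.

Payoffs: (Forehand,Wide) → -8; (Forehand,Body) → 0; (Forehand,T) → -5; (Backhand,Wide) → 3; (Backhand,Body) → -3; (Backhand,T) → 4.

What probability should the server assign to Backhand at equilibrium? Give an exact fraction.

Row minima: Forehand → -8, Backhand → -3; maximin = -3.
Column maxima: Wide → 3, Body → 0, T → 4; minimax = 0.
-3 ≠ 0, so there is no saddle point; optimal play is mixed.
T is strictly dominated by Wide (it gives the server strictly more in every row), so the receiver never plays it.
On the remaining 2×2 (Forehand, Backhand vs Wide, Body):
Let the server play Forehand with probability p. Expected payoff against Wide: (-8)p + 3(1−p) = −11p + 3; against Body: 0p + (-3)(1−p) = 3p − 3.
Setting these equal: −11p + 3 = 3p − 3 ⇒ −14p = -6 ⇒ p = 3/7, and the value is (-11)·(3/7) + 3 = -12/7.
For the receiver: with q = P(Wide), equating Forehand's and Backhand's payoffs gives −8q = 6q − 3 ⇒ q = 3/14.

4/7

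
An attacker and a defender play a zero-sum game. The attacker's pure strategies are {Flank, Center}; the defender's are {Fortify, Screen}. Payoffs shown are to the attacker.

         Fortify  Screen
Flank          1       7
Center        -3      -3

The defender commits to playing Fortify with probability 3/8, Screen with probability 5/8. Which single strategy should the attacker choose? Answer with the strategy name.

Flank

Expected payoff of Flank: (3/8)·1 + (5/8)·7 = 19/4.
Expected payoff of Center: (3/8)·(-3) + (5/8)·(-3) = -3.
The largest is 19/4, so the attacker's best response is Flank.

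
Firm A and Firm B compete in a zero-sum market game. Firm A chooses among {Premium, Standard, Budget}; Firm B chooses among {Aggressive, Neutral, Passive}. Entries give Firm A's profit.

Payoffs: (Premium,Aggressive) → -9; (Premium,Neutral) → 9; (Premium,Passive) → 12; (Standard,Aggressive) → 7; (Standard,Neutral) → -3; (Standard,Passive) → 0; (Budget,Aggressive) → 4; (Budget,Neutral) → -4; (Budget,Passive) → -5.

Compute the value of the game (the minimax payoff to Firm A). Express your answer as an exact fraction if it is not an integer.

Row minima: Premium → -9, Standard → -3, Budget → -5; maximin = -3.
Column maxima: Aggressive → 7, Neutral → 9, Passive → 12; minimax = 7.
-3 ≠ 7, so there is no saddle point; optimal play is mixed.
Budget is strictly dominated by Standard, so Firm A never plays it.
With Budget eliminated, Passive is strictly dominated by Neutral (it gives Firm A strictly more in every remaining row), so Firm B never plays it.
On the remaining 2×2 (Premium, Standard vs Aggressive, Neutral):
Let Firm A play Premium with probability p. Expected payoff against Aggressive: (-9)p + 7(1−p) = −16p + 7; against Neutral: 9p + (-3)(1−p) = 12p − 3.
Setting these equal: −16p + 7 = 12p − 3 ⇒ −28p = -10 ⇒ p = 5/14, and the value is (-16)·(5/14) + 7 = 9/7.
For Firm B: with q = P(Aggressive), equating Premium's and Standard's payoffs gives −18q + 9 = 10q − 3 ⇒ q = 3/7.

9/7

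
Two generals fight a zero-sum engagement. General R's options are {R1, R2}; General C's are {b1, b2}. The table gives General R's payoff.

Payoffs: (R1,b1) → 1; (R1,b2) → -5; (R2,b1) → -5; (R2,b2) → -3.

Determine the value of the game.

-7/2

Row minima: R1 → -5, R2 → -5; maximin = -5.
Column maxima: b1 → 1, b2 → -3; minimax = -3.
-5 ≠ -3, so there is no saddle point; optimal play is mixed.
Let General R play R1 with probability p. Expected payoff against b1: 1p + (-5)(1−p) = 6p − 5; against b2: (-5)p + (-3)(1−p) = −2p − 3.
Setting these equal: 6p − 5 = −2p − 3 ⇒ 8p = 2 ⇒ p = 1/4, and the value is (6)·(1/4) − 5 = -7/2.
For General C: with q = P(b1), equating R1's and R2's payoffs gives 6q − 5 = −2q − 3 ⇒ q = 1/4.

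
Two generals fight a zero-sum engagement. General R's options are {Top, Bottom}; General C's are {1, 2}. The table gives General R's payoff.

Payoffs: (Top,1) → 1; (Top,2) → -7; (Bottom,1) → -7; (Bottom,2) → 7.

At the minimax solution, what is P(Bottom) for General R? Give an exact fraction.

Row minima: Top → -7, Bottom → -7; maximin = -7.
Column maxima: 1 → 1, 2 → 7; minimax = 1.
-7 ≠ 1, so there is no saddle point; optimal play is mixed.
Let General R play Top with probability p. Expected payoff against 1: 1p + (-7)(1−p) = 8p − 7; against 2: (-7)p + 7(1−p) = −14p + 7.
Setting these equal: 8p − 7 = −14p + 7 ⇒ 22p = 14 ⇒ p = 7/11, and the value is (8)·(7/11) − 7 = -21/11.
For General C: with q = P(1), equating Top's and Bottom's payoffs gives 8q − 7 = −14q + 7 ⇒ q = 7/11.

4/11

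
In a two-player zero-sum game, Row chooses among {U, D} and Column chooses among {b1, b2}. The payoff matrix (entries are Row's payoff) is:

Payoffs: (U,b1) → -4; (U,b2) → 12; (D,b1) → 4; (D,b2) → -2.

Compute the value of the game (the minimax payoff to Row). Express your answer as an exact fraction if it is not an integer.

Row minima: U → -4, D → -2; maximin = -2.
Column maxima: b1 → 4, b2 → 12; minimax = 4.
-2 ≠ 4, so there is no saddle point; optimal play is mixed.
Let Row play U with probability p. Expected payoff against b1: (-4)p + 4(1−p) = −8p + 4; against b2: 12p + (-2)(1−p) = 14p − 2.
Setting these equal: −8p + 4 = 14p − 2 ⇒ −22p = -6 ⇒ p = 3/11, and the value is (-8)·(3/11) + 4 = 20/11.
For Column: with q = P(b1), equating U's and D's payoffs gives −16q + 12 = 6q − 2 ⇒ q = 7/11.

20/11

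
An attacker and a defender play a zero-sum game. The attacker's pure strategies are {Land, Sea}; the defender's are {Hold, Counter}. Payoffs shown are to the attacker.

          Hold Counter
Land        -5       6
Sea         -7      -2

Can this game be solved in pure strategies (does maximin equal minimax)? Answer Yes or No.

Yes

Row minima: Land → -5, Sea → -7; maximin = -5.
Column maxima: Hold → -5, Counter → 6; minimax = -5.
maximin = minimax = -5, so a saddle point exists.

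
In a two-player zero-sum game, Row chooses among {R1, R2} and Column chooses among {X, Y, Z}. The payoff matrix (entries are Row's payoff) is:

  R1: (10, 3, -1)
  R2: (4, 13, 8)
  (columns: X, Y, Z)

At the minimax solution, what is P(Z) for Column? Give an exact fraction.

2/5

Row minima: R1 → -1, R2 → 4; maximin = 4.
Column maxima: X → 10, Y → 13, Z → 8; minimax = 8.
4 ≠ 8, so there is no saddle point; optimal play is mixed.
Y is strictly dominated by Z (it gives Row strictly more in every row), so Column never plays it.
On the remaining 2×2 (R1, R2 vs X, Z):
Let Row play R1 with probability p. Expected payoff against X: 10p + 4(1−p) = 6p + 4; against Z: (-1)p + 8(1−p) = −9p + 8.
Setting these equal: 6p + 4 = −9p + 8 ⇒ 15p = 4 ⇒ p = 4/15, and the value is (6)·(4/15) + 4 = 28/5.
For Column: with q = P(X), equating R1's and R2's payoffs gives 11q − 1 = −4q + 8 ⇒ q = 3/5.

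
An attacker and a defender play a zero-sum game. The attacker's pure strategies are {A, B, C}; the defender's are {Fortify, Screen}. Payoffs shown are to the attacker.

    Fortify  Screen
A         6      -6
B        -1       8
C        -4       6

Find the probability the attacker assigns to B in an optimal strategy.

Row minima: A → -6, B → -1, C → -4; maximin = -1.
Column maxima: Fortify → 6, Screen → 8; minimax = 6.
-1 ≠ 6, so there is no saddle point; optimal play is mixed.
C is strictly dominated by B, so the attacker never plays it.
On the remaining 2×2 (A, B vs Fortify, Screen):
Let the attacker play A with probability p. Expected payoff against Fortify: 6p + (-1)(1−p) = 7p − 1; against Screen: (-6)p + 8(1−p) = −14p + 8.
Setting these equal: 7p − 1 = −14p + 8 ⇒ 21p = 9 ⇒ p = 3/7, and the value is (7)·(3/7) − 1 = 2.
For the defender: with q = P(Fortify), equating A's and B's payoffs gives 12q − 6 = −9q + 8 ⇒ q = 2/3.

4/7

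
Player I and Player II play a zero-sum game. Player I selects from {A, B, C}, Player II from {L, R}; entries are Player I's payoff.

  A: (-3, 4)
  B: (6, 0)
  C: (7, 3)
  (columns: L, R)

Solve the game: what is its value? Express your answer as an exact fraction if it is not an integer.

Row minima: A → -3, B → 0, C → 3; maximin = 3.
Column maxima: L → 7, R → 4; minimax = 4.
3 ≠ 4, so there is no saddle point; optimal play is mixed.
B is strictly dominated by C, so Player I never plays it.
On the remaining 2×2 (A, C vs L, R):
Let Player I play A with probability p. Expected payoff against L: (-3)p + 7(1−p) = −10p + 7; against R: 4p + 3(1−p) = p + 3.
Setting these equal: −10p + 7 = p + 3 ⇒ −11p = -4 ⇒ p = 4/11, and the value is (-10)·(4/11) + 7 = 37/11.
For Player II: with q = P(L), equating A's and C's payoffs gives −7q + 4 = 4q + 3 ⇒ q = 1/11.

37/11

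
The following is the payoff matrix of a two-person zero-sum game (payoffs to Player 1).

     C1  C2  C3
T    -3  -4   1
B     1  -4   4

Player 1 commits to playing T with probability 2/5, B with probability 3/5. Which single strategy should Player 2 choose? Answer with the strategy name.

C2

If Player 2 plays C1, Player 1's expected payoff is (2/5)·(-3) + (3/5)·1 = -3/5.
If Player 2 plays C2, Player 1's expected payoff is (2/5)·(-4) + (3/5)·(-4) = -4.
If Player 2 plays C3, Player 1's expected payoff is (2/5)·1 + (3/5)·4 = 14/5.
Player 2 minimizes Player 1's payoff; the smallest is -4, so the best response is C2.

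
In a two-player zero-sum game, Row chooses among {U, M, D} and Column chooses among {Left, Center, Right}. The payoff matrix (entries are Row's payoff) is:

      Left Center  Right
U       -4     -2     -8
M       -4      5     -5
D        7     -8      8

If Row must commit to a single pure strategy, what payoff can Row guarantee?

Row minima: U → -8, M → -5, D → -8.
The best of these is -5.

-5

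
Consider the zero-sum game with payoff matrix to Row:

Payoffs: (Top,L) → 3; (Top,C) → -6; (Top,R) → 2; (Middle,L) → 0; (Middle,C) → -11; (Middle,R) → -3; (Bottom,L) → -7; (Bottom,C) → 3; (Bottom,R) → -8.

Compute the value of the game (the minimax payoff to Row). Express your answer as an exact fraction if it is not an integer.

-42/19

Row minima: Top → -6, Middle → -11, Bottom → -8; maximin = -6.
Column maxima: L → 3, C → 3, R → 2; minimax = 2.
-6 ≠ 2, so there is no saddle point; optimal play is mixed.
Middle is strictly dominated by Top, so Row never plays it.
L is strictly dominated by R (it gives Row strictly more in every row), so Column never plays it.
On the remaining 2×2 (Top, Bottom vs C, R):
Let Row play Top with probability p. Expected payoff against C: (-6)p + 3(1−p) = −9p + 3; against R: 2p + (-8)(1−p) = 10p − 8.
Setting these equal: −9p + 3 = 10p − 8 ⇒ −19p = -11 ⇒ p = 11/19, and the value is (-9)·(11/19) + 3 = -42/19.
For Column: with q = P(C), equating Top's and Bottom's payoffs gives −8q + 2 = 11q − 8 ⇒ q = 10/19.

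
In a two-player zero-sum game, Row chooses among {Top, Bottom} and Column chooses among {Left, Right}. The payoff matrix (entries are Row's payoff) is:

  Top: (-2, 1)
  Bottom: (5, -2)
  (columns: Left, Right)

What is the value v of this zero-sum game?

1/10

Row minima: Top → -2, Bottom → -2; maximin = -2.
Column maxima: Left → 5, Right → 1; minimax = 1.
-2 ≠ 1, so there is no saddle point; optimal play is mixed.
Let Row play Top with probability p. Expected payoff against Left: (-2)p + 5(1−p) = −7p + 5; against Right: 1p + (-2)(1−p) = 3p − 2.
Setting these equal: −7p + 5 = 3p − 2 ⇒ −10p = -7 ⇒ p = 7/10, and the value is (-7)·(7/10) + 5 = 1/10.
For Column: with q = P(Left), equating Top's and Bottom's payoffs gives −3q + 1 = 7q − 2 ⇒ q = 3/10.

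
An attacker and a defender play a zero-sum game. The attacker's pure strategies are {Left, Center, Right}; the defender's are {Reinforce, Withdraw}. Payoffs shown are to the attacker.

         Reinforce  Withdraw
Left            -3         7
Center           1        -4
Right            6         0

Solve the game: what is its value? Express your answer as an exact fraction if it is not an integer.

21/8

Row minima: Left → -3, Center → -4, Right → 0; maximin = 0.
Column maxima: Reinforce → 6, Withdraw → 7; minimax = 6.
0 ≠ 6, so there is no saddle point; optimal play is mixed.
Center is strictly dominated by Right, so the attacker never plays it.
On the remaining 2×2 (Left, Right vs Reinforce, Withdraw):
Let the attacker play Left with probability p. Expected payoff against Reinforce: (-3)p + 6(1−p) = −9p + 6; against Withdraw: 7p + 0(1−p) = 7p.
Setting these equal: −9p + 6 = 7p ⇒ −16p = -6 ⇒ p = 3/8, and the value is (-9)·(3/8) + 6 = 21/8.
For the defender: with q = P(Reinforce), equating Left's and Right's payoffs gives −10q + 7 = 6q ⇒ q = 7/16.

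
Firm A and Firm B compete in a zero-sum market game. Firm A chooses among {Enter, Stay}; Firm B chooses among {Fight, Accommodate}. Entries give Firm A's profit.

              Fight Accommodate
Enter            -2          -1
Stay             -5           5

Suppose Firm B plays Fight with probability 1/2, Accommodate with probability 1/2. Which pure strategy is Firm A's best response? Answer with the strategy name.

Expected payoff of Enter: (1/2)·(-2) + (1/2)·(-1) = -3/2.
Expected payoff of Stay: (1/2)·(-5) + (1/2)·5 = 0.
The largest is 0, so Firm A's best response is Stay.

Stay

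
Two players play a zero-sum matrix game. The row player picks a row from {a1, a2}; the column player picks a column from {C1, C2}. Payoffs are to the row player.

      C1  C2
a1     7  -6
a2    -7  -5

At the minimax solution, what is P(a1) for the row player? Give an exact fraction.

2/15

Row minima: a1 → -6, a2 → -7; maximin = -6.
Column maxima: C1 → 7, C2 → -5; minimax = -5.
-6 ≠ -5, so there is no saddle point; optimal play is mixed.
Let the row player play a1 with probability p. Expected payoff against C1: 7p + (-7)(1−p) = 14p − 7; against C2: (-6)p + (-5)(1−p) = −p − 5.
Setting these equal: 14p − 7 = −p − 5 ⇒ 15p = 2 ⇒ p = 2/15, and the value is (14)·(2/15) − 7 = -77/15.
For the column player: with q = P(C1), equating a1's and a2's payoffs gives 13q − 6 = −2q − 5 ⇒ q = 1/15.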